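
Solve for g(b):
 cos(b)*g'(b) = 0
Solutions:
 g(b) = C1


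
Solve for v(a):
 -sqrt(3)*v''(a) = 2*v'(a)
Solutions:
 v(a) = C1 + C2*exp(-2*sqrt(3)*a/3)


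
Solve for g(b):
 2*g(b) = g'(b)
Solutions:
 g(b) = C1*exp(2*b)


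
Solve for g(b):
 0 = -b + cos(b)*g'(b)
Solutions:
 g(b) = C1 + Integral(b/cos(b), b)


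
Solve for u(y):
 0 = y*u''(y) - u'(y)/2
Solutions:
 u(y) = C1 + C2*y^(3/2)


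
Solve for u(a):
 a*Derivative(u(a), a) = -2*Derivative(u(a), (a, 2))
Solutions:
 u(a) = C1 + C2*erf(a/2)


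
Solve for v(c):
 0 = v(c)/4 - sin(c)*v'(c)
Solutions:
 v(c) = C1*(cos(c) - 1)^(1/8)/(cos(c) + 1)^(1/8)


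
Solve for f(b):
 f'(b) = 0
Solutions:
 f(b) = C1


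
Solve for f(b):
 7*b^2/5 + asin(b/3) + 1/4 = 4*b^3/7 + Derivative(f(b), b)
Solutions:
 f(b) = C1 - b^4/7 + 7*b^3/15 + b*asin(b/3) + b/4 + sqrt(9 - b^2)


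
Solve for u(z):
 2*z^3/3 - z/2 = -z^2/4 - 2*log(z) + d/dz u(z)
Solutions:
 u(z) = C1 + z^4/6 + z^3/12 - z^2/4 + 2*z*log(z) - 2*z


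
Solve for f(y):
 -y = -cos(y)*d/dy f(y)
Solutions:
 f(y) = C1 + Integral(y/cos(y), y)


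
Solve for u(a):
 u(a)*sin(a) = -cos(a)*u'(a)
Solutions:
 u(a) = C1*cos(a)


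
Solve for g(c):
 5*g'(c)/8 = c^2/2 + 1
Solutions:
 g(c) = C1 + 4*c^3/15 + 8*c/5


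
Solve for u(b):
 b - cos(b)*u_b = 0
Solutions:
 u(b) = C1 + Integral(b/cos(b), b)


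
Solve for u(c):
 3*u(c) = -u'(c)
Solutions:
 u(c) = C1*exp(-3*c)


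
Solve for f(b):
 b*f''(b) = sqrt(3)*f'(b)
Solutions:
 f(b) = C1 + C2*b^(1 + sqrt(3))


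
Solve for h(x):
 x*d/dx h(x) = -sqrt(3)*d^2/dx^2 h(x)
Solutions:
 h(x) = C1 + C2*erf(sqrt(2)*3^(3/4)*x/6)


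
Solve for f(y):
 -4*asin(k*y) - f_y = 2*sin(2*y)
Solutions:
 f(y) = C1 - 4*Piecewise((y*asin(k*y) + sqrt(-k^2*y^2 + 1)/k, Ne(k, 0)), (0, True)) + cos(2*y)


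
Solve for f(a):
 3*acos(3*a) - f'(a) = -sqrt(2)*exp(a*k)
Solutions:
 f(a) = C1 + 3*a*acos(3*a) - sqrt(1 - 9*a^2) + sqrt(2)*Piecewise((exp(a*k)/k, Ne(k, 0)), (a, True))


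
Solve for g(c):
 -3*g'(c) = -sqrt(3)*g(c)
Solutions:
 g(c) = C1*exp(sqrt(3)*c/3)


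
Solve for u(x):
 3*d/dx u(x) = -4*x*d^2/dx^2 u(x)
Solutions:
 u(x) = C1 + C2*x^(1/4)


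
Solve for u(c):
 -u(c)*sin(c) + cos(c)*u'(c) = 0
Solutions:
 u(c) = C1/cos(c)


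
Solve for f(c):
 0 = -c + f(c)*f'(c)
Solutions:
 f(c) = -sqrt(C1 + c^2)
 f(c) = sqrt(C1 + c^2)


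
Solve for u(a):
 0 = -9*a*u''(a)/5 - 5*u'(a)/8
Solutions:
 u(a) = C1 + C2*a^(47/72)


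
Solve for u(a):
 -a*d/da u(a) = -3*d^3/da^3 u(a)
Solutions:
 u(a) = C1 + Integral(C2*airyai(3^(2/3)*a/3) + C3*airybi(3^(2/3)*a/3), a)


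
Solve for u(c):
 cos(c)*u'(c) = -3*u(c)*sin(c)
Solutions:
 u(c) = C1*cos(c)^3


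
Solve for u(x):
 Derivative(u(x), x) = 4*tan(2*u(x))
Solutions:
 u(x) = -asin(C1*exp(8*x))/2 + pi/2
 u(x) = asin(C1*exp(8*x))/2


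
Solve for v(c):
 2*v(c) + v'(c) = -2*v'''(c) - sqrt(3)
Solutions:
 v(c) = C1*exp(-6^(1/3)*c*(-(18 + sqrt(330))^(1/3) + 6^(1/3)/(18 + sqrt(330))^(1/3))/12)*sin(2^(1/3)*3^(1/6)*c*(3*2^(1/3)/(18 + sqrt(330))^(1/3) + 3^(2/3)*(18 + sqrt(330))^(1/3))/12) + C2*exp(-6^(1/3)*c*(-(18 + sqrt(330))^(1/3) + 6^(1/3)/(18 + sqrt(330))^(1/3))/12)*cos(2^(1/3)*3^(1/6)*c*(3*2^(1/3)/(18 + sqrt(330))^(1/3) + 3^(2/3)*(18 + sqrt(330))^(1/3))/12) + C3*exp(6^(1/3)*c*(-(18 + sqrt(330))^(1/3) + 6^(1/3)/(18 + sqrt(330))^(1/3))/6) - sqrt(3)/2


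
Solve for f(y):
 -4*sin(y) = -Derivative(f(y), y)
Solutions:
 f(y) = C1 - 4*cos(y)


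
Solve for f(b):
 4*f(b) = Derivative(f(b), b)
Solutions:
 f(b) = C1*exp(4*b)


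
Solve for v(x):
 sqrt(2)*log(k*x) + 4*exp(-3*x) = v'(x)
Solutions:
 v(x) = C1 + sqrt(2)*x*log(k*x) - sqrt(2)*x - 4*exp(-3*x)/3


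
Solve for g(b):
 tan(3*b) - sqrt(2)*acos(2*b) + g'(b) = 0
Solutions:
 g(b) = C1 + sqrt(2)*(b*acos(2*b) - sqrt(1 - 4*b^2)/2) + log(cos(3*b))/3


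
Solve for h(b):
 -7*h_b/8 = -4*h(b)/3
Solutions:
 h(b) = C1*exp(32*b/21)


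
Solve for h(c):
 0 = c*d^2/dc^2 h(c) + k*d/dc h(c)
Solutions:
 h(c) = C1 + c^(1 - re(k))*(C2*sin(log(c)*Abs(im(k))) + C3*cos(log(c)*im(k)))


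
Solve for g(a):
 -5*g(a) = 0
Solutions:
 g(a) = 0


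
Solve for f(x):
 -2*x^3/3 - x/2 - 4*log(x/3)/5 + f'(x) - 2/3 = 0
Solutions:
 f(x) = C1 + x^4/6 + x^2/4 + 4*x*log(x)/5 - 4*x*log(3)/5 - 2*x/15


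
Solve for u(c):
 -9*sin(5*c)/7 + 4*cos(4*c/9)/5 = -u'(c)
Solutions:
 u(c) = C1 - 9*sin(4*c/9)/5 - 9*cos(5*c)/35


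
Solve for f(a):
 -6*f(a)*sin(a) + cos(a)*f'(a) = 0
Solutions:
 f(a) = C1/cos(a)^6


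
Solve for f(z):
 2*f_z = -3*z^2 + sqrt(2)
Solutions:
 f(z) = C1 - z^3/2 + sqrt(2)*z/2


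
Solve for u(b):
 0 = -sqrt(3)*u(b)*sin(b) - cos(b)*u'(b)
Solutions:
 u(b) = C1*cos(b)^(sqrt(3))


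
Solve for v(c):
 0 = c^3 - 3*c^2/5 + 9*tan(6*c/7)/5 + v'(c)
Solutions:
 v(c) = C1 - c^4/4 + c^3/5 + 21*log(cos(6*c/7))/10


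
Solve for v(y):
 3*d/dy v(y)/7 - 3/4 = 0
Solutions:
 v(y) = C1 + 7*y/4


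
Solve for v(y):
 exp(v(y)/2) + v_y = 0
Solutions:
 v(y) = 2*log(1/(C1 + y)) + 2*log(2)


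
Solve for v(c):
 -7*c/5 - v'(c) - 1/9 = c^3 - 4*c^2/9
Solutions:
 v(c) = C1 - c^4/4 + 4*c^3/27 - 7*c^2/10 - c/9


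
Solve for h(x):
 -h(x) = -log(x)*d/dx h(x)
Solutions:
 h(x) = C1*exp(li(x))


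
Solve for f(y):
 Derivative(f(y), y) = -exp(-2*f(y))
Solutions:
 f(y) = log(-sqrt(C1 - 2*y))
 f(y) = log(C1 - 2*y)/2


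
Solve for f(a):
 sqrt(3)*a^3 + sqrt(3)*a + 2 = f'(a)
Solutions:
 f(a) = C1 + sqrt(3)*a^4/4 + sqrt(3)*a^2/2 + 2*a


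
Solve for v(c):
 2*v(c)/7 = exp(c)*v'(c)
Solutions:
 v(c) = C1*exp(-2*exp(-c)/7)


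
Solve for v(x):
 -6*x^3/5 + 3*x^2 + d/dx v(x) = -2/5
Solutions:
 v(x) = C1 + 3*x^4/10 - x^3 - 2*x/5


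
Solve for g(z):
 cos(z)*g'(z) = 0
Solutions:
 g(z) = C1


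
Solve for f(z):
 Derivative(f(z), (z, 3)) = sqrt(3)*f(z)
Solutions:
 f(z) = C3*exp(3^(1/6)*z) + (C1*sin(3^(2/3)*z/2) + C2*cos(3^(2/3)*z/2))*exp(-3^(1/6)*z/2)


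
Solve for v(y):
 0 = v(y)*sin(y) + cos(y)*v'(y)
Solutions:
 v(y) = C1*cos(y)


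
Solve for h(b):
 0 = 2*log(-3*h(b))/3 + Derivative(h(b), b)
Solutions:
 3*Integral(1/(log(-_y) + log(3)), (_y, h(b)))/2 = C1 - b


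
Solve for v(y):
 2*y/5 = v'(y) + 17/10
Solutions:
 v(y) = C1 + y^2/5 - 17*y/10


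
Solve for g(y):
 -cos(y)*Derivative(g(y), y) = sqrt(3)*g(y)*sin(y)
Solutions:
 g(y) = C1*cos(y)^(sqrt(3))


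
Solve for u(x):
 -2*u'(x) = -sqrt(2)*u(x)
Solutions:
 u(x) = C1*exp(sqrt(2)*x/2)


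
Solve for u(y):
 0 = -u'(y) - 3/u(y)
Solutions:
 u(y) = -sqrt(C1 - 6*y)
 u(y) = sqrt(C1 - 6*y)


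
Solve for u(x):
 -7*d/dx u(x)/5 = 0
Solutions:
 u(x) = C1


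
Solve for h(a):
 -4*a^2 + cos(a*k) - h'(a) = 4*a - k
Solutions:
 h(a) = C1 - 4*a^3/3 - 2*a^2 + a*k + sin(a*k)/k


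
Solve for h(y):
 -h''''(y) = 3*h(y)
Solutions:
 h(y) = (C1*sin(sqrt(2)*3^(1/4)*y/2) + C2*cos(sqrt(2)*3^(1/4)*y/2))*exp(-sqrt(2)*3^(1/4)*y/2) + (C3*sin(sqrt(2)*3^(1/4)*y/2) + C4*cos(sqrt(2)*3^(1/4)*y/2))*exp(sqrt(2)*3^(1/4)*y/2)


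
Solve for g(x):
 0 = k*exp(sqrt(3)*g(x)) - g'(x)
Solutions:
 g(x) = sqrt(3)*(2*log(-1/(C1 + k*x)) - log(3))/6


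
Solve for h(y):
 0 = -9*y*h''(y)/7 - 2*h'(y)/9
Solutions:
 h(y) = C1 + C2*y^(67/81)


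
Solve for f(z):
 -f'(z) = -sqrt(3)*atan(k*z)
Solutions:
 f(z) = C1 + sqrt(3)*Piecewise((z*atan(k*z) - log(k^2*z^2 + 1)/(2*k), Ne(k, 0)), (0, True))


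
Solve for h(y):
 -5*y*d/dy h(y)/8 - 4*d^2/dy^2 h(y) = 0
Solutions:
 h(y) = C1 + C2*erf(sqrt(5)*y/8)


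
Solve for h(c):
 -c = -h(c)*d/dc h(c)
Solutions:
 h(c) = -sqrt(C1 + c^2)
 h(c) = sqrt(C1 + c^2)


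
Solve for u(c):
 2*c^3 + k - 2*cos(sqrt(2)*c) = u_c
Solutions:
 u(c) = C1 + c^4/2 + c*k - sqrt(2)*sin(sqrt(2)*c)


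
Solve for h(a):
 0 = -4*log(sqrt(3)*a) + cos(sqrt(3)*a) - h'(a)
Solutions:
 h(a) = C1 - 4*a*log(a) - 2*a*log(3) + 4*a + sqrt(3)*sin(sqrt(3)*a)/3


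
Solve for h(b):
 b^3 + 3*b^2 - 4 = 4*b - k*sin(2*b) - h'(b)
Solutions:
 h(b) = C1 - b^4/4 - b^3 + 2*b^2 + 4*b + k*cos(2*b)/2


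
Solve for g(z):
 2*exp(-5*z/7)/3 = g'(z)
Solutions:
 g(z) = C1 - 14*exp(-5*z/7)/15


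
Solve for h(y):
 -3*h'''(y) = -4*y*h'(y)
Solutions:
 h(y) = C1 + Integral(C2*airyai(6^(2/3)*y/3) + C3*airybi(6^(2/3)*y/3), y)


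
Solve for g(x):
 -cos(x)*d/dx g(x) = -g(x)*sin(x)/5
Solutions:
 g(x) = C1/cos(x)^(1/5)


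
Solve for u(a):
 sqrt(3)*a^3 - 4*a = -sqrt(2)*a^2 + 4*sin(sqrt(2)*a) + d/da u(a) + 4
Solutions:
 u(a) = C1 + sqrt(3)*a^4/4 + sqrt(2)*a^3/3 - 2*a^2 - 4*a + 2*sqrt(2)*cos(sqrt(2)*a)


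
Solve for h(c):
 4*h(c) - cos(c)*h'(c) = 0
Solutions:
 h(c) = C1*(sin(c)^2 + 2*sin(c) + 1)/(sin(c)^2 - 2*sin(c) + 1)


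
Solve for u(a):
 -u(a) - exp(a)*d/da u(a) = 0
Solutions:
 u(a) = C1*exp(exp(-a))


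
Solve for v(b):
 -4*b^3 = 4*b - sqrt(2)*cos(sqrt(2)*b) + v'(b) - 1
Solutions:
 v(b) = C1 - b^4 - 2*b^2 + b + sin(sqrt(2)*b)


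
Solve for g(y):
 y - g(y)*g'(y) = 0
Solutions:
 g(y) = -sqrt(C1 + y^2)
 g(y) = sqrt(C1 + y^2)


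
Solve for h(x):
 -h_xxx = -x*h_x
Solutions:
 h(x) = C1 + Integral(C2*airyai(x) + C3*airybi(x), x)


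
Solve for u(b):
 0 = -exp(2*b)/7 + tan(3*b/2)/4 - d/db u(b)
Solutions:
 u(b) = C1 - exp(2*b)/14 - log(cos(3*b/2))/6


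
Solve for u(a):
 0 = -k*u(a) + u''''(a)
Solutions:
 u(a) = C1*exp(-a*k^(1/4)) + C2*exp(a*k^(1/4)) + C3*exp(-I*a*k^(1/4)) + C4*exp(I*a*k^(1/4))


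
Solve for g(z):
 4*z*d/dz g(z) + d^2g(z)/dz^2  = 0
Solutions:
 g(z) = C1 + C2*erf(sqrt(2)*z)


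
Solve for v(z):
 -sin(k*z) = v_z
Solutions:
 v(z) = C1 + cos(k*z)/k


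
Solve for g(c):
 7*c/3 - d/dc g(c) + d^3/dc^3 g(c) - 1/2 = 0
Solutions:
 g(c) = C1 + C2*exp(-c) + C3*exp(c) + 7*c^2/6 - c/2


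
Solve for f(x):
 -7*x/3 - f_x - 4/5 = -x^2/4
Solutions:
 f(x) = C1 + x^3/12 - 7*x^2/6 - 4*x/5


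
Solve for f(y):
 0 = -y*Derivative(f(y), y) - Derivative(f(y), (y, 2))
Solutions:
 f(y) = C1 + C2*erf(sqrt(2)*y/2)


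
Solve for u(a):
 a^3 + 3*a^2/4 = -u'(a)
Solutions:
 u(a) = C1 - a^4/4 - a^3/4


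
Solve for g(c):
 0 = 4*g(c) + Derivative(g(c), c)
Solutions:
 g(c) = C1*exp(-4*c)


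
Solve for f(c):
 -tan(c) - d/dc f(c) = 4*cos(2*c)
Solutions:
 f(c) = C1 + log(cos(c)) - 2*sin(2*c)


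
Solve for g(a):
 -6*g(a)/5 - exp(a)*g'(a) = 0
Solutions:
 g(a) = C1*exp(6*exp(-a)/5)


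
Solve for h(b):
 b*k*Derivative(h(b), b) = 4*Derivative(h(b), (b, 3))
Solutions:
 h(b) = C1 + Integral(C2*airyai(2^(1/3)*b*k^(1/3)/2) + C3*airybi(2^(1/3)*b*k^(1/3)/2), b)


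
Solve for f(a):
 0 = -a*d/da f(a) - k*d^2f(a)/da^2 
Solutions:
 f(a) = C1 + C2*sqrt(k)*erf(sqrt(2)*a*sqrt(1/k)/2)


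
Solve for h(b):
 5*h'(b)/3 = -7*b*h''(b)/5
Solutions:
 h(b) = C1 + C2/b^(4/21)


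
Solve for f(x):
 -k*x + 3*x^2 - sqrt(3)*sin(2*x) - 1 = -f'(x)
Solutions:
 f(x) = C1 + k*x^2/2 - x^3 + x - sqrt(3)*cos(2*x)/2


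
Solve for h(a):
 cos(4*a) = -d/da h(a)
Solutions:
 h(a) = C1 - sin(4*a)/4


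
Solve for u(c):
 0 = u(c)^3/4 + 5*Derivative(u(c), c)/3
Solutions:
 u(c) = -sqrt(10)*sqrt(-1/(C1 - 3*c))
 u(c) = sqrt(10)*sqrt(-1/(C1 - 3*c))


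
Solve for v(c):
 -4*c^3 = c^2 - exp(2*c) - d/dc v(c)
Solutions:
 v(c) = C1 + c^4 + c^3/3 - exp(2*c)/2


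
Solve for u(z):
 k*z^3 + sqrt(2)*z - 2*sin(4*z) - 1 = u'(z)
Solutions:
 u(z) = C1 + k*z^4/4 + sqrt(2)*z^2/2 - z + cos(4*z)/2


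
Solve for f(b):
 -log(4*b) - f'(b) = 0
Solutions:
 f(b) = C1 - b*log(b) - b*log(4) + b


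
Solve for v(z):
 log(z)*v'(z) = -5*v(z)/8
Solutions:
 v(z) = C1*exp(-5*li(z)/8)


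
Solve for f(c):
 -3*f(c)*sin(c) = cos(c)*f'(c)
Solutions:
 f(c) = C1*cos(c)^3


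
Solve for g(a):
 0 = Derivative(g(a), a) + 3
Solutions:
 g(a) = C1 - 3*a


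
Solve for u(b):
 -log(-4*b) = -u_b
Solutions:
 u(b) = C1 + b*log(-b) + b*(-1 + 2*log(2))


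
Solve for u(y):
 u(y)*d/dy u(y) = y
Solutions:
 u(y) = -sqrt(C1 + y^2)
 u(y) = sqrt(C1 + y^2)


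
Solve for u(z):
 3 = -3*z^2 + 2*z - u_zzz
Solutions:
 u(z) = C1 + C2*z + C3*z^2 - z^5/20 + z^4/12 - z^3/2


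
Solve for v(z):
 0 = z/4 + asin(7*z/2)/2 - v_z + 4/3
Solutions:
 v(z) = C1 + z^2/8 + z*asin(7*z/2)/2 + 4*z/3 + sqrt(4 - 49*z^2)/14


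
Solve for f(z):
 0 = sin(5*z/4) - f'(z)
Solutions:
 f(z) = C1 - 4*cos(5*z/4)/5


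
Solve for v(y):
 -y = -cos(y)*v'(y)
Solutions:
 v(y) = C1 + Integral(y/cos(y), y)


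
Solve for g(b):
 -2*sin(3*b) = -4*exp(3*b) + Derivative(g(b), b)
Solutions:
 g(b) = C1 + 4*exp(3*b)/3 + 2*cos(3*b)/3


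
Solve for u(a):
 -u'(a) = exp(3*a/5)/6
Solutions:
 u(a) = C1 - 5*exp(3*a/5)/18


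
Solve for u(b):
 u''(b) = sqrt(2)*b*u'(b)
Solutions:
 u(b) = C1 + C2*erfi(2^(3/4)*b/2)


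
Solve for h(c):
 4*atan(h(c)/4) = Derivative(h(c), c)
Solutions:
 Integral(1/atan(_y/4), (_y, h(c))) = C1 + 4*c


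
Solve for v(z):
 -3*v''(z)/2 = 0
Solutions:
 v(z) = C1 + C2*z


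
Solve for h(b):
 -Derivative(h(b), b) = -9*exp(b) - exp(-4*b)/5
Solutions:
 h(b) = C1 + 9*exp(b) - exp(-4*b)/20


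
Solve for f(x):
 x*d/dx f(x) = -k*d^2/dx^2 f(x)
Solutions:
 f(x) = C1 + C2*sqrt(k)*erf(sqrt(2)*x*sqrt(1/k)/2)


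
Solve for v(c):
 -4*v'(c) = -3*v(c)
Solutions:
 v(c) = C1*exp(3*c/4)


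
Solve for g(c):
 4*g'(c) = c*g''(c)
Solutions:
 g(c) = C1 + C2*c^5


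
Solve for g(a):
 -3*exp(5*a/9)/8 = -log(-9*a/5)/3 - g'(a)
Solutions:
 g(a) = C1 - a*log(-a)/3 + a*(-log(3) + 1/3 + log(15)/3) + 27*exp(5*a/9)/40


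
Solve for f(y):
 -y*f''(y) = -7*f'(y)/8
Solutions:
 f(y) = C1 + C2*y^(15/8)


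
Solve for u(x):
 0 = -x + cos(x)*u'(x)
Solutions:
 u(x) = C1 + Integral(x/cos(x), x)


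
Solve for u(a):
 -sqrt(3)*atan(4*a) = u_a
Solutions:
 u(a) = C1 - sqrt(3)*(a*atan(4*a) - log(16*a^2 + 1)/8)


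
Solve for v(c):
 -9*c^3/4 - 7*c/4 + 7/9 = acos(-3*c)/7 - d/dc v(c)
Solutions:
 v(c) = C1 + 9*c^4/16 + 7*c^2/8 + c*acos(-3*c)/7 - 7*c/9 + sqrt(1 - 9*c^2)/21


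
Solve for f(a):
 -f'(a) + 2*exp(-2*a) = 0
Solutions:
 f(a) = C1 - exp(-2*a)


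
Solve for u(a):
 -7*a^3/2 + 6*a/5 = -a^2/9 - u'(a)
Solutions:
 u(a) = C1 + 7*a^4/8 - a^3/27 - 3*a^2/5


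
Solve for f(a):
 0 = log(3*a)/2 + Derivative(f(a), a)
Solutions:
 f(a) = C1 - a*log(a)/2 - a*log(3)/2 + a/2


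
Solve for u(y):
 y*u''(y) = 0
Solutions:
 u(y) = C1 + C2*y


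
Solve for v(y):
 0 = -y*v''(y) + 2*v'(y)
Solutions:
 v(y) = C1 + C2*y^3


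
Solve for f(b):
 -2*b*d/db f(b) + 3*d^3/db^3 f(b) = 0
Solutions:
 f(b) = C1 + Integral(C2*airyai(2^(1/3)*3^(2/3)*b/3) + C3*airybi(2^(1/3)*3^(2/3)*b/3), b)


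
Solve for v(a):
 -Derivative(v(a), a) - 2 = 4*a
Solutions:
 v(a) = C1 - 2*a^2 - 2*a


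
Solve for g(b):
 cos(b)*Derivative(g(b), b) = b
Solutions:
 g(b) = C1 + Integral(b/cos(b), b)


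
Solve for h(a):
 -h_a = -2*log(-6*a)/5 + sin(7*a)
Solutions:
 h(a) = C1 + 2*a*log(-a)/5 - 2*a/5 + 2*a*log(6)/5 + cos(7*a)/7


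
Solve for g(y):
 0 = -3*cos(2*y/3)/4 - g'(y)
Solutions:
 g(y) = C1 - 9*sin(2*y/3)/8


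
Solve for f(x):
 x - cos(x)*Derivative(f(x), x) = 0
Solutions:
 f(x) = C1 + Integral(x/cos(x), x)


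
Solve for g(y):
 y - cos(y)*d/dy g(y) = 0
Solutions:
 g(y) = C1 + Integral(y/cos(y), y)


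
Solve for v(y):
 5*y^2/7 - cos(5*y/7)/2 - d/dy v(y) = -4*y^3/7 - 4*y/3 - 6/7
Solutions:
 v(y) = C1 + y^4/7 + 5*y^3/21 + 2*y^2/3 + 6*y/7 - 7*sin(5*y/7)/10


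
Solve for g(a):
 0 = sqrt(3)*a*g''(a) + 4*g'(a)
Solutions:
 g(a) = C1 + C2*a^(1 - 4*sqrt(3)/3)


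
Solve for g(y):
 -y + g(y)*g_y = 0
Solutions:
 g(y) = -sqrt(C1 + y^2)
 g(y) = sqrt(C1 + y^2)


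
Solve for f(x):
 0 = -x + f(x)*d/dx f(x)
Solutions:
 f(x) = -sqrt(C1 + x^2)
 f(x) = sqrt(C1 + x^2)


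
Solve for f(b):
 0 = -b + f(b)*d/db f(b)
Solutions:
 f(b) = -sqrt(C1 + b^2)
 f(b) = sqrt(C1 + b^2)


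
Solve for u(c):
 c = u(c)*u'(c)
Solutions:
 u(c) = -sqrt(C1 + c^2)
 u(c) = sqrt(C1 + c^2)


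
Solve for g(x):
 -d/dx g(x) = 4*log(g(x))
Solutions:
 li(g(x)) = C1 - 4*x


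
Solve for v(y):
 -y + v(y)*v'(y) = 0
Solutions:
 v(y) = -sqrt(C1 + y^2)
 v(y) = sqrt(C1 + y^2)


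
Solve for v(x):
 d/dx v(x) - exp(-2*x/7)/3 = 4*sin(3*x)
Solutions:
 v(x) = C1 - 4*cos(3*x)/3 - 7*exp(-2*x/7)/6


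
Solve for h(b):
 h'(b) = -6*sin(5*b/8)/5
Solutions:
 h(b) = C1 + 48*cos(5*b/8)/25


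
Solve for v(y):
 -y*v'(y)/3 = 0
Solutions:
 v(y) = C1


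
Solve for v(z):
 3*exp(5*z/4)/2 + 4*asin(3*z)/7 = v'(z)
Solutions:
 v(z) = C1 + 4*z*asin(3*z)/7 + 4*sqrt(1 - 9*z^2)/21 + 6*exp(5*z/4)/5


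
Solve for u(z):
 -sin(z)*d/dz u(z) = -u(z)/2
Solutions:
 u(z) = C1*(cos(z) - 1)^(1/4)/(cos(z) + 1)^(1/4)


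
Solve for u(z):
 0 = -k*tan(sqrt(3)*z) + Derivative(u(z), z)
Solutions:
 u(z) = C1 - sqrt(3)*k*log(cos(sqrt(3)*z))/3


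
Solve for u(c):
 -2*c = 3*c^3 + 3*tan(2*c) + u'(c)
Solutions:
 u(c) = C1 - 3*c^4/4 - c^2 + 3*log(cos(2*c))/2


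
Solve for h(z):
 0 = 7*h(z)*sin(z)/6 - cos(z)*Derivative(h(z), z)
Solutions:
 h(z) = C1/cos(z)^(7/6)


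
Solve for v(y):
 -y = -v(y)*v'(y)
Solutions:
 v(y) = -sqrt(C1 + y^2)
 v(y) = sqrt(C1 + y^2)


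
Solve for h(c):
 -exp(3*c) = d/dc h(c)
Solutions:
 h(c) = C1 - exp(3*c)/3


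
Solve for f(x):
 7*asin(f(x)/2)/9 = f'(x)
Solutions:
 Integral(1/asin(_y/2), (_y, f(x))) = C1 + 7*x/9


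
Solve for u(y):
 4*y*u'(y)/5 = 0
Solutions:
 u(y) = C1


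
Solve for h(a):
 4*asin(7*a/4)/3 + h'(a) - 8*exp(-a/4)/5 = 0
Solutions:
 h(a) = C1 - 4*a*asin(7*a/4)/3 - 4*sqrt(16 - 49*a^2)/21 - 32*exp(-a/4)/5


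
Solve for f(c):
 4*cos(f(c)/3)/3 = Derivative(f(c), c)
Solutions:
 -4*c/3 - 3*log(sin(f(c)/3) - 1)/2 + 3*log(sin(f(c)/3) + 1)/2 = C1


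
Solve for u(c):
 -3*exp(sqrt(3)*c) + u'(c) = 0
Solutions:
 u(c) = C1 + sqrt(3)*exp(sqrt(3)*c)


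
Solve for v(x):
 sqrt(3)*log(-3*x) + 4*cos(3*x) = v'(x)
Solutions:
 v(x) = C1 + sqrt(3)*x*(log(-x) - 1) + sqrt(3)*x*log(3) + 4*sin(3*x)/3


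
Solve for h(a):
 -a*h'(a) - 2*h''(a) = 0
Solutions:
 h(a) = C1 + C2*erf(a/2)


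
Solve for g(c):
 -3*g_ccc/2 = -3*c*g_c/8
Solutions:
 g(c) = C1 + Integral(C2*airyai(2^(1/3)*c/2) + C3*airybi(2^(1/3)*c/2), c)


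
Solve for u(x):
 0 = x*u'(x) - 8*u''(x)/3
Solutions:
 u(x) = C1 + C2*erfi(sqrt(3)*x/4)


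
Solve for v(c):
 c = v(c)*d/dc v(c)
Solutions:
 v(c) = -sqrt(C1 + c^2)
 v(c) = sqrt(C1 + c^2)


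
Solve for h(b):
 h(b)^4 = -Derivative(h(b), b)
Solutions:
 h(b) = (-3^(2/3) - 3*3^(1/6)*I)*(1/(C1 + b))^(1/3)/6
 h(b) = (-3^(2/3) + 3*3^(1/6)*I)*(1/(C1 + b))^(1/3)/6
 h(b) = (1/(C1 + 3*b))^(1/3)


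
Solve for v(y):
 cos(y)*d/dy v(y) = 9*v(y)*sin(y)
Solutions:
 v(y) = C1/cos(y)^9


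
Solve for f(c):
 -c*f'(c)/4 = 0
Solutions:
 f(c) = C1


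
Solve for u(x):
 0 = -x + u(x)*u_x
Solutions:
 u(x) = -sqrt(C1 + x^2)
 u(x) = sqrt(C1 + x^2)


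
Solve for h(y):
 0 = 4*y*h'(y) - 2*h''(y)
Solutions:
 h(y) = C1 + C2*erfi(y)


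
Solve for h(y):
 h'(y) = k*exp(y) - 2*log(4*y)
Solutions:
 h(y) = C1 + k*exp(y) - 2*y*log(y) + 2*y*(1 - 2*log(2))


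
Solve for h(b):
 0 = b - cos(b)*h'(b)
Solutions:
 h(b) = C1 + Integral(b/cos(b), b)


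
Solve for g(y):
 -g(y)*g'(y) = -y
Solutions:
 g(y) = -sqrt(C1 + y^2)
 g(y) = sqrt(C1 + y^2)


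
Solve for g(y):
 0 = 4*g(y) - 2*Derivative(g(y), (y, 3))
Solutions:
 g(y) = C3*exp(2^(1/3)*y) + (C1*sin(2^(1/3)*sqrt(3)*y/2) + C2*cos(2^(1/3)*sqrt(3)*y/2))*exp(-2^(1/3)*y/2)


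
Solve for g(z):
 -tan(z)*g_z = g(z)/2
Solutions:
 g(z) = C1/sqrt(sin(z))


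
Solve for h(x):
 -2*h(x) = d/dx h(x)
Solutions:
 h(x) = C1*exp(-2*x)


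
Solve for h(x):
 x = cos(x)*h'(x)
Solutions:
 h(x) = C1 + Integral(x/cos(x), x)


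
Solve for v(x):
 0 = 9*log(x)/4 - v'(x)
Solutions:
 v(x) = C1 + 9*x*log(x)/4 - 9*x/4


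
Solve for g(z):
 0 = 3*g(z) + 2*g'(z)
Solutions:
 g(z) = C1*exp(-3*z/2)


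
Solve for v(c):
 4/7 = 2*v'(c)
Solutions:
 v(c) = C1 + 2*c/7


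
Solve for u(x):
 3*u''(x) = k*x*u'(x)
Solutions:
 u(x) = Piecewise((-sqrt(6)*sqrt(pi)*C1*erf(sqrt(6)*x*sqrt(-k)/6)/(2*sqrt(-k)) - C2, (k > 0) | (k < 0)), (-C1*x - C2, True))


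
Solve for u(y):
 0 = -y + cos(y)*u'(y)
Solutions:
 u(y) = C1 + Integral(y/cos(y), y)


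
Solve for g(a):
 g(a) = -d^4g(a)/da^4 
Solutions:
 g(a) = (C1*sin(sqrt(2)*a/2) + C2*cos(sqrt(2)*a/2))*exp(-sqrt(2)*a/2) + (C3*sin(sqrt(2)*a/2) + C4*cos(sqrt(2)*a/2))*exp(sqrt(2)*a/2)


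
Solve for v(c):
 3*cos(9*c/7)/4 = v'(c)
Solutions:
 v(c) = C1 + 7*sin(9*c/7)/12


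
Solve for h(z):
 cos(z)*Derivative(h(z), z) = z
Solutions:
 h(z) = C1 + Integral(z/cos(z), z)


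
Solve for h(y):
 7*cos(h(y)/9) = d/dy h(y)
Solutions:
 -7*y - 9*log(sin(h(y)/9) - 1)/2 + 9*log(sin(h(y)/9) + 1)/2 = C1


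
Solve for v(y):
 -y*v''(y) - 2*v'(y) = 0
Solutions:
 v(y) = C1 + C2/y


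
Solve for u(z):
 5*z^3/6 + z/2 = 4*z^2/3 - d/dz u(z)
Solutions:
 u(z) = C1 - 5*z^4/24 + 4*z^3/9 - z^2/4


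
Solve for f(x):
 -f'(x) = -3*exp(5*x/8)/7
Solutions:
 f(x) = C1 + 24*exp(5*x/8)/35


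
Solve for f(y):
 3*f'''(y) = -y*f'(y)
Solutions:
 f(y) = C1 + Integral(C2*airyai(-3^(2/3)*y/3) + C3*airybi(-3^(2/3)*y/3), y)


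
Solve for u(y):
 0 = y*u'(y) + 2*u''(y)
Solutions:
 u(y) = C1 + C2*erf(y/2)


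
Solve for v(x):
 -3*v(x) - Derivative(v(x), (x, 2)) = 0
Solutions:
 v(x) = C1*sin(sqrt(3)*x) + C2*cos(sqrt(3)*x)


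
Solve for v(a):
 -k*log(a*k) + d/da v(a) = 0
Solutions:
 v(a) = C1 + a*k*log(a*k) - a*k


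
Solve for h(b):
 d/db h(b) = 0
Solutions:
 h(b) = C1


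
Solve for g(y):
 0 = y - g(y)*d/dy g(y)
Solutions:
 g(y) = -sqrt(C1 + y^2)
 g(y) = sqrt(C1 + y^2)


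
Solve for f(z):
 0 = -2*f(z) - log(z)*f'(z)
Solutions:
 f(z) = C1*exp(-2*li(z))


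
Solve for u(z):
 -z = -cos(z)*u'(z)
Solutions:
 u(z) = C1 + Integral(z/cos(z), z)


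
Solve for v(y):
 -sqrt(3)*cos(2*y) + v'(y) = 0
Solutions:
 v(y) = C1 + sqrt(3)*sin(2*y)/2


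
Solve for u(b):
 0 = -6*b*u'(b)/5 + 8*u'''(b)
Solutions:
 u(b) = C1 + Integral(C2*airyai(150^(1/3)*b/10) + C3*airybi(150^(1/3)*b/10), b)


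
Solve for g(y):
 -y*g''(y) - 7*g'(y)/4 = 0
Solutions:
 g(y) = C1 + C2/y^(3/4)


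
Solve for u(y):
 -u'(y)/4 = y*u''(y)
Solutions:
 u(y) = C1 + C2*y^(3/4)


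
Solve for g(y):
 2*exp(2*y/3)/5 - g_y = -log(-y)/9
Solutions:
 g(y) = C1 + y*log(-y)/9 - y/9 + 3*exp(2*y/3)/5


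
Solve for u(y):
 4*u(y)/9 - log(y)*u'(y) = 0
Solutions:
 u(y) = C1*exp(4*li(y)/9)


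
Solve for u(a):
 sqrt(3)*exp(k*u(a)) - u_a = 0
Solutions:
 u(a) = Piecewise((log(-1/(C1*k + sqrt(3)*a*k))/k, Ne(k, 0)), (nan, True))
 u(a) = Piecewise((C1 + sqrt(3)*a, Eq(k, 0)), (nan, True))


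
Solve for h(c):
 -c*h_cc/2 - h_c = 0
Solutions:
 h(c) = C1 + C2/c


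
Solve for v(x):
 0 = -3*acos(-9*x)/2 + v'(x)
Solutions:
 v(x) = C1 + 3*x*acos(-9*x)/2 + sqrt(1 - 81*x^2)/6


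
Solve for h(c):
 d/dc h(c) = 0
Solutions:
 h(c) = C1


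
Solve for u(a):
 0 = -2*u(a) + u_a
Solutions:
 u(a) = C1*exp(2*a)


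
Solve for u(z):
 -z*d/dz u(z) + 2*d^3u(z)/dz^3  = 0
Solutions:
 u(z) = C1 + Integral(C2*airyai(2^(2/3)*z/2) + C3*airybi(2^(2/3)*z/2), z)


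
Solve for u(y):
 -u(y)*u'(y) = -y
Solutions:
 u(y) = -sqrt(C1 + y^2)
 u(y) = sqrt(C1 + y^2)


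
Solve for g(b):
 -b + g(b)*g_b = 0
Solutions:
 g(b) = -sqrt(C1 + b^2)
 g(b) = sqrt(C1 + b^2)


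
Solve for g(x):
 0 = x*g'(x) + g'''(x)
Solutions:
 g(x) = C1 + Integral(C2*airyai(-x) + C3*airybi(-x), x)


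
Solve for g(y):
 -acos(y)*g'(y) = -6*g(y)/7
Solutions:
 g(y) = C1*exp(6*Integral(1/acos(y), y)/7)


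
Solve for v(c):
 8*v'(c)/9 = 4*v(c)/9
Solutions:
 v(c) = C1*exp(c/2)


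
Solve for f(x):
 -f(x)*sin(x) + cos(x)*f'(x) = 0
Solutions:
 f(x) = C1/cos(x)


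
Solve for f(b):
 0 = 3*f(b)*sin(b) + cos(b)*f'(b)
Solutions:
 f(b) = C1*cos(b)^3


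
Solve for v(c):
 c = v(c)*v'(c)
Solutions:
 v(c) = -sqrt(C1 + c^2)
 v(c) = sqrt(C1 + c^2)


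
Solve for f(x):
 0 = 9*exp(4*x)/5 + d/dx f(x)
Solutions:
 f(x) = C1 - 9*exp(4*x)/20


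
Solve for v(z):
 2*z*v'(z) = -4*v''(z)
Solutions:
 v(z) = C1 + C2*erf(z/2)


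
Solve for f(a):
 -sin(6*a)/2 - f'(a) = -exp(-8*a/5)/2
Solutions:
 f(a) = C1 + cos(6*a)/12 - 5*exp(-8*a/5)/16


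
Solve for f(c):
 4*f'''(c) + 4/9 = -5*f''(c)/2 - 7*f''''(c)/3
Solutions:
 f(c) = C1 + C2*c - 4*c^2/45 + (C3*sin(sqrt(66)*c/14) + C4*cos(sqrt(66)*c/14))*exp(-6*c/7)


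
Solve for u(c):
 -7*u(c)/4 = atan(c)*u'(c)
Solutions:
 u(c) = C1*exp(-7*Integral(1/atan(c), c)/4)


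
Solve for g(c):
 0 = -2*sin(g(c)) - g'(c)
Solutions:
 g(c) = -acos((-C1 - exp(4*c))/(C1 - exp(4*c))) + 2*pi
 g(c) = acos((-C1 - exp(4*c))/(C1 - exp(4*c)))


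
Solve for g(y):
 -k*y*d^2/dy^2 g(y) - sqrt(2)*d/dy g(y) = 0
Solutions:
 g(y) = C1 + y^(((re(k) - sqrt(2))*re(k) + im(k)^2)/(re(k)^2 + im(k)^2))*(C2*sin(sqrt(2)*log(y)*Abs(im(k))/(re(k)^2 + im(k)^2)) + C3*cos(sqrt(2)*log(y)*im(k)/(re(k)^2 + im(k)^2)))


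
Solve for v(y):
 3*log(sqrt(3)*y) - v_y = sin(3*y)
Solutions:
 v(y) = C1 + 3*y*log(y) - 3*y + 3*y*log(3)/2 + cos(3*y)/3


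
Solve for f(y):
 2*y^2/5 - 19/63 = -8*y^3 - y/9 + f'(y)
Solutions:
 f(y) = C1 + 2*y^4 + 2*y^3/15 + y^2/18 - 19*y/63


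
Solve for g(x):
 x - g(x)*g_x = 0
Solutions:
 g(x) = -sqrt(C1 + x^2)
 g(x) = sqrt(C1 + x^2)


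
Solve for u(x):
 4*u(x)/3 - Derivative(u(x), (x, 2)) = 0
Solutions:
 u(x) = C1*exp(-2*sqrt(3)*x/3) + C2*exp(2*sqrt(3)*x/3)


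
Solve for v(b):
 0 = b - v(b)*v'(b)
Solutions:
 v(b) = -sqrt(C1 + b^2)
 v(b) = sqrt(C1 + b^2)


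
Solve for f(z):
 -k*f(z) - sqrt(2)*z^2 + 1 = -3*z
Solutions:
 f(z) = (-sqrt(2)*z^2 + 3*z + 1)/k


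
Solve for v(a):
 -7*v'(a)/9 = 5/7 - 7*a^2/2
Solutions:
 v(a) = C1 + 3*a^3/2 - 45*a/49


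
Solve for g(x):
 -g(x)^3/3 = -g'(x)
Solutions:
 g(x) = -sqrt(6)*sqrt(-1/(C1 + x))/2
 g(x) = sqrt(6)*sqrt(-1/(C1 + x))/2


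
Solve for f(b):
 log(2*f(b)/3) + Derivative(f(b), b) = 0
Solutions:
 Integral(1/(log(_y) - log(3) + log(2)), (_y, f(b))) = C1 - b


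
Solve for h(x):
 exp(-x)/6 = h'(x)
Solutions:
 h(x) = C1 - exp(-x)/6


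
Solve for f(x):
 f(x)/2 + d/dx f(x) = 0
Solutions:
 f(x) = C1*exp(-x/2)


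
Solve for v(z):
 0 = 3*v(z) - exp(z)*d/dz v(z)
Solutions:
 v(z) = C1*exp(-3*exp(-z))


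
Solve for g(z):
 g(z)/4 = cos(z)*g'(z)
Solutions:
 g(z) = C1*(sin(z) + 1)^(1/8)/(sin(z) - 1)^(1/8)


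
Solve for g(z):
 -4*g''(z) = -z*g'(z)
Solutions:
 g(z) = C1 + C2*erfi(sqrt(2)*z/4)


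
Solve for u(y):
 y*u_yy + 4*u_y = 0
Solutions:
 u(y) = C1 + C2/y^3


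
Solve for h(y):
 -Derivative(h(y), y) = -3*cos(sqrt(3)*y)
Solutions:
 h(y) = C1 + sqrt(3)*sin(sqrt(3)*y)


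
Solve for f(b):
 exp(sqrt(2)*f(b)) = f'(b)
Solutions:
 f(b) = sqrt(2)*(2*log(-1/(C1 + b)) - log(2))/4


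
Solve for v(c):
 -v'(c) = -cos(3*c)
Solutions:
 v(c) = C1 + sin(3*c)/3


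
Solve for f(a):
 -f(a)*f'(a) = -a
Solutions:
 f(a) = -sqrt(C1 + a^2)
 f(a) = sqrt(C1 + a^2)


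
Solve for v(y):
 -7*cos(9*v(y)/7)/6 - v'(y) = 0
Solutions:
 7*y/6 - 7*log(sin(9*v(y)/7) - 1)/18 + 7*log(sin(9*v(y)/7) + 1)/18 = C1


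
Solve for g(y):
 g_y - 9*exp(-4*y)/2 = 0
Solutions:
 g(y) = C1 - 9*exp(-4*y)/8


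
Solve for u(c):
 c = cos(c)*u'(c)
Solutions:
 u(c) = C1 + Integral(c/cos(c), c)


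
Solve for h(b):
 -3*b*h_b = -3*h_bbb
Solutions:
 h(b) = C1 + Integral(C2*airyai(b) + C3*airybi(b), b)


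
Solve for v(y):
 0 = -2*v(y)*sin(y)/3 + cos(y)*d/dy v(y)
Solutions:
 v(y) = C1/cos(y)^(2/3)


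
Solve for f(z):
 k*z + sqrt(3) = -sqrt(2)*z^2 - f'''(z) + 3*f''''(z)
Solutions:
 f(z) = C1 + C2*z + C3*z^2 + C4*exp(z/3) - sqrt(2)*z^5/60 + z^4*(-k - 6*sqrt(2))/24 + z^3*(-k/2 - 3*sqrt(2) - sqrt(3)/6)


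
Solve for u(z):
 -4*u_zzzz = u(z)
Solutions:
 u(z) = (C1*sin(z/2) + C2*cos(z/2))*exp(-z/2) + (C3*sin(z/2) + C4*cos(z/2))*exp(z/2)


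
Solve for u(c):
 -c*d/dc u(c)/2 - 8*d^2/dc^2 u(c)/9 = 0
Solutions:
 u(c) = C1 + C2*erf(3*sqrt(2)*c/8)


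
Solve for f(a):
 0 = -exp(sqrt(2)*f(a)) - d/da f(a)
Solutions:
 f(a) = sqrt(2)*(2*log(1/(C1 + a)) - log(2))/4


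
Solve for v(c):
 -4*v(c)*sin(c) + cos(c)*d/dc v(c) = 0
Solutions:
 v(c) = C1/cos(c)^4


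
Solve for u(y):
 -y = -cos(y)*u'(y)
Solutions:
 u(y) = C1 + Integral(y/cos(y), y)


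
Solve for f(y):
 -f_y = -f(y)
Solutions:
 f(y) = C1*exp(y)


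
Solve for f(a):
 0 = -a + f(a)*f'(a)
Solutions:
 f(a) = -sqrt(C1 + a^2)
 f(a) = sqrt(C1 + a^2)


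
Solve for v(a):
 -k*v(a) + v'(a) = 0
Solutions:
 v(a) = C1*exp(a*k)


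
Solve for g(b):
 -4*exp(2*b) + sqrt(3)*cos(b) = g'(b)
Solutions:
 g(b) = C1 - 2*exp(2*b) + sqrt(3)*sin(b)


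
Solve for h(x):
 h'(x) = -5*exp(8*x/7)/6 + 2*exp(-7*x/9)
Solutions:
 h(x) = C1 - 35*exp(8*x/7)/48 - 18*exp(-7*x/9)/7


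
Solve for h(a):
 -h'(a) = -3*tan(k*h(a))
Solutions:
 h(a) = Piecewise((-asin(exp(C1*k + 3*a*k))/k + pi/k, Ne(k, 0)), (nan, True))
 h(a) = Piecewise((asin(exp(C1*k + 3*a*k))/k, Ne(k, 0)), (nan, True))


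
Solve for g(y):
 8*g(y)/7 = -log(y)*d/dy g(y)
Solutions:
 g(y) = C1*exp(-8*li(y)/7)


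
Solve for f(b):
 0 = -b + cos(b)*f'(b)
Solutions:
 f(b) = C1 + Integral(b/cos(b), b)


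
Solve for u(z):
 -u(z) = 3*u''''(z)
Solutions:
 u(z) = (C1*sin(sqrt(2)*3^(3/4)*z/6) + C2*cos(sqrt(2)*3^(3/4)*z/6))*exp(-sqrt(2)*3^(3/4)*z/6) + (C3*sin(sqrt(2)*3^(3/4)*z/6) + C4*cos(sqrt(2)*3^(3/4)*z/6))*exp(sqrt(2)*3^(3/4)*z/6)


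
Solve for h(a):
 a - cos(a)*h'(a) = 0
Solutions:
 h(a) = C1 + Integral(a/cos(a), a)


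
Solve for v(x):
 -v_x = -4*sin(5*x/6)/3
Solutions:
 v(x) = C1 - 8*cos(5*x/6)/5


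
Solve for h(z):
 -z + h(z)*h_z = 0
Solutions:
 h(z) = -sqrt(C1 + z^2)
 h(z) = sqrt(C1 + z^2)


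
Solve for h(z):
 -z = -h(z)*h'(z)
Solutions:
 h(z) = -sqrt(C1 + z^2)
 h(z) = sqrt(C1 + z^2)


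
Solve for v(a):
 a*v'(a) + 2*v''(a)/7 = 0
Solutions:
 v(a) = C1 + C2*erf(sqrt(7)*a/2)


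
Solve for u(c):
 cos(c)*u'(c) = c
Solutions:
 u(c) = C1 + Integral(c/cos(c), c)


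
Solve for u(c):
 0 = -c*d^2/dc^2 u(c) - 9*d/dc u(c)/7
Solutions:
 u(c) = C1 + C2/c^(2/7)


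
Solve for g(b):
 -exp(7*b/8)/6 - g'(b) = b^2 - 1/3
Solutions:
 g(b) = C1 - b^3/3 + b/3 - 4*exp(7*b/8)/21


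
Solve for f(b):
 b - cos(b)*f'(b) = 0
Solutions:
 f(b) = C1 + Integral(b/cos(b), b)


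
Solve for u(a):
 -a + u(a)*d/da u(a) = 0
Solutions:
 u(a) = -sqrt(C1 + a^2)
 u(a) = sqrt(C1 + a^2)


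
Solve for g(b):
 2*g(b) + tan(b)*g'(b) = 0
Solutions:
 g(b) = C1/sin(b)^2


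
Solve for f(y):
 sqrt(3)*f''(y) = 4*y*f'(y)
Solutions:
 f(y) = C1 + C2*erfi(sqrt(2)*3^(3/4)*y/3)


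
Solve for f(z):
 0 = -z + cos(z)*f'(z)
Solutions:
 f(z) = C1 + Integral(z/cos(z), z)


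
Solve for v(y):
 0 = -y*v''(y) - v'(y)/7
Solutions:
 v(y) = C1 + C2*y^(6/7)


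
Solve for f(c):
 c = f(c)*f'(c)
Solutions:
 f(c) = -sqrt(C1 + c^2)
 f(c) = sqrt(C1 + c^2)


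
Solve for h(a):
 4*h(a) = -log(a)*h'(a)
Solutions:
 h(a) = C1*exp(-4*li(a))


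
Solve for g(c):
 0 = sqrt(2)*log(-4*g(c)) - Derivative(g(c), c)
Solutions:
 -sqrt(2)*Integral(1/(log(-_y) + 2*log(2)), (_y, g(c)))/2 = C1 - c


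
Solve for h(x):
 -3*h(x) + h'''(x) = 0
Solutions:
 h(x) = C3*exp(3^(1/3)*x) + (C1*sin(3^(5/6)*x/2) + C2*cos(3^(5/6)*x/2))*exp(-3^(1/3)*x/2)


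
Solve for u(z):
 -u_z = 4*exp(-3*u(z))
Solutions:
 u(z) = log(C1 - 12*z)/3
 u(z) = log((-3^(1/3) - 3^(5/6)*I)*(C1 - 4*z)^(1/3)/2)
 u(z) = log((-3^(1/3) + 3^(5/6)*I)*(C1 - 4*z)^(1/3)/2)


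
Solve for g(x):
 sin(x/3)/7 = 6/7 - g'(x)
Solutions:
 g(x) = C1 + 6*x/7 + 3*cos(x/3)/7


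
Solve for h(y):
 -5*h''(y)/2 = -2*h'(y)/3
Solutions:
 h(y) = C1 + C2*exp(4*y/15)


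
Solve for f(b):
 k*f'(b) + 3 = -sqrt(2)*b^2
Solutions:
 f(b) = C1 - sqrt(2)*b^3/(3*k) - 3*b/k


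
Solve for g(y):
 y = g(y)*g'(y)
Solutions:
 g(y) = -sqrt(C1 + y^2)
 g(y) = sqrt(C1 + y^2)


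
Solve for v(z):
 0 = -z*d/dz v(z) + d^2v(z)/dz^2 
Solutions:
 v(z) = C1 + C2*erfi(sqrt(2)*z/2)


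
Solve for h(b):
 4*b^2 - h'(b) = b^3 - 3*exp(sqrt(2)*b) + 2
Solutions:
 h(b) = C1 - b^4/4 + 4*b^3/3 - 2*b + 3*sqrt(2)*exp(sqrt(2)*b)/2


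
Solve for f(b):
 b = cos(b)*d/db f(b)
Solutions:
 f(b) = C1 + Integral(b/cos(b), b)


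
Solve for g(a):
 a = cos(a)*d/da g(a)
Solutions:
 g(a) = C1 + Integral(a/cos(a), a)


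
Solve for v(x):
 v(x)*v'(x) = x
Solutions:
 v(x) = -sqrt(C1 + x^2)
 v(x) = sqrt(C1 + x^2)


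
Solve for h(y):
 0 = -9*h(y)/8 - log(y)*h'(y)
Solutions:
 h(y) = C1*exp(-9*li(y)/8)


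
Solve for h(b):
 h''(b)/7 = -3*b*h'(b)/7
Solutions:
 h(b) = C1 + C2*erf(sqrt(6)*b/2)


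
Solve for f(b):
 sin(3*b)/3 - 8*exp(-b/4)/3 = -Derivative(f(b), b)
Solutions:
 f(b) = C1 + cos(3*b)/9 - 32*exp(-b/4)/3


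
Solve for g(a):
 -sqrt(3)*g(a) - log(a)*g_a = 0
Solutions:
 g(a) = C1*exp(-sqrt(3)*li(a))


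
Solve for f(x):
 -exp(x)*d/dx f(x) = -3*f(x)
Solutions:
 f(x) = C1*exp(-3*exp(-x))


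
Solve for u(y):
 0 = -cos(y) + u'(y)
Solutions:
 u(y) = C1 + sin(y)


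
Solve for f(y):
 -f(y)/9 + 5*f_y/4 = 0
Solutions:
 f(y) = C1*exp(4*y/45)


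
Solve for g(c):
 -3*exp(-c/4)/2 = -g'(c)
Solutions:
 g(c) = C1 - 6*exp(-c/4)


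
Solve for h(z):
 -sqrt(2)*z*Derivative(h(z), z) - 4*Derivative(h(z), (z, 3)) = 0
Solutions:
 h(z) = C1 + Integral(C2*airyai(-sqrt(2)*z/2) + C3*airybi(-sqrt(2)*z/2), z)


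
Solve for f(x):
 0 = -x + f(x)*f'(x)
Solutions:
 f(x) = -sqrt(C1 + x^2)
 f(x) = sqrt(C1 + x^2)


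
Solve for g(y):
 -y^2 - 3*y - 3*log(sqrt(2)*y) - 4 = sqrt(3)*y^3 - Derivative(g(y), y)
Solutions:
 g(y) = C1 + sqrt(3)*y^4/4 + y^3/3 + 3*y^2/2 + 3*y*log(y) + y + 3*y*log(2)/2


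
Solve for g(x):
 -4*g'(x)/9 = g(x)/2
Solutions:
 g(x) = C1*exp(-9*x/8)


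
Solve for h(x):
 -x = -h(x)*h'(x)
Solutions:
 h(x) = -sqrt(C1 + x^2)
 h(x) = sqrt(C1 + x^2)


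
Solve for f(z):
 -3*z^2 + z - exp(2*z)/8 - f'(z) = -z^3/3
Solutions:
 f(z) = C1 + z^4/12 - z^3 + z^2/2 - exp(2*z)/16


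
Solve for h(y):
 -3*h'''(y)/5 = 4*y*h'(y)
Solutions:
 h(y) = C1 + Integral(C2*airyai(-20^(1/3)*3^(2/3)*y/3) + C3*airybi(-20^(1/3)*3^(2/3)*y/3), y)


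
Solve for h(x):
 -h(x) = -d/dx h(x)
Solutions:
 h(x) = C1*exp(x)


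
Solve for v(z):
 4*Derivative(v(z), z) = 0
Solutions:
 v(z) = C1


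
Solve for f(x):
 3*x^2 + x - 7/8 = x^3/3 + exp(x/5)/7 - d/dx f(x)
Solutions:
 f(x) = C1 + x^4/12 - x^3 - x^2/2 + 7*x/8 + 5*exp(x/5)/7


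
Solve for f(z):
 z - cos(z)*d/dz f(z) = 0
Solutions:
 f(z) = C1 + Integral(z/cos(z), z)


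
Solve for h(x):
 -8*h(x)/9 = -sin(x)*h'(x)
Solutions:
 h(x) = C1*(cos(x) - 1)^(4/9)/(cos(x) + 1)^(4/9)


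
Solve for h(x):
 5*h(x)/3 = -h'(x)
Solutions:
 h(x) = C1*exp(-5*x/3)


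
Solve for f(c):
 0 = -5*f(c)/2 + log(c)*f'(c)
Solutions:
 f(c) = C1*exp(5*li(c)/2)


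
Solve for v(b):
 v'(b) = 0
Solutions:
 v(b) = C1


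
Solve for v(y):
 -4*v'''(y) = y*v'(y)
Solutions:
 v(y) = C1 + Integral(C2*airyai(-2^(1/3)*y/2) + C3*airybi(-2^(1/3)*y/2), y)


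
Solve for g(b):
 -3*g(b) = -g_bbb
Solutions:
 g(b) = C3*exp(3^(1/3)*b) + (C1*sin(3^(5/6)*b/2) + C2*cos(3^(5/6)*b/2))*exp(-3^(1/3)*b/2)


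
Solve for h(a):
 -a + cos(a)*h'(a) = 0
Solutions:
 h(a) = C1 + Integral(a/cos(a), a)


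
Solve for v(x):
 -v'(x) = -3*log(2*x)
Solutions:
 v(x) = C1 + 3*x*log(x) - 3*x + x*log(8)


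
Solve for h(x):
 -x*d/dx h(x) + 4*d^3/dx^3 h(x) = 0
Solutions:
 h(x) = C1 + Integral(C2*airyai(2^(1/3)*x/2) + C3*airybi(2^(1/3)*x/2), x)


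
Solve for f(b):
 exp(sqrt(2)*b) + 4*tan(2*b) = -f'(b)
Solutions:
 f(b) = C1 - sqrt(2)*exp(sqrt(2)*b)/2 + 2*log(cos(2*b))


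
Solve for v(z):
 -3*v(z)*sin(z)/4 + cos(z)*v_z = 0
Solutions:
 v(z) = C1/cos(z)^(3/4)


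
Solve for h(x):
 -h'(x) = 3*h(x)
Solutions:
 h(x) = C1*exp(-3*x)


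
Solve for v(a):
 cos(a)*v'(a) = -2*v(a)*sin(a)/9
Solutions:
 v(a) = C1*cos(a)^(2/9)


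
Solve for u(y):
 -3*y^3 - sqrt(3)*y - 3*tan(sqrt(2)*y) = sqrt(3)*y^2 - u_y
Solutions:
 u(y) = C1 + 3*y^4/4 + sqrt(3)*y^3/3 + sqrt(3)*y^2/2 - 3*sqrt(2)*log(cos(sqrt(2)*y))/2


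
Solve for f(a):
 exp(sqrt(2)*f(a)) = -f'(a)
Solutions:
 f(a) = sqrt(2)*(2*log(1/(C1 + a)) - log(2))/4


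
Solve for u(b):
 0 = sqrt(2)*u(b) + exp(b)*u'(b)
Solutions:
 u(b) = C1*exp(sqrt(2)*exp(-b))


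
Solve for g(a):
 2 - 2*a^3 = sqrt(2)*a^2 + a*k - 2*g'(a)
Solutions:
 g(a) = C1 + a^4/4 + sqrt(2)*a^3/6 + a^2*k/4 - a


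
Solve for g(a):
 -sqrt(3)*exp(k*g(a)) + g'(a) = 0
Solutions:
 g(a) = Piecewise((log(-1/(C1*k + sqrt(3)*a*k))/k, Ne(k, 0)), (nan, True))
 g(a) = Piecewise((C1 + sqrt(3)*a, Eq(k, 0)), (nan, True))


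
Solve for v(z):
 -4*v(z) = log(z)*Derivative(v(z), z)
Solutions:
 v(z) = C1*exp(-4*li(z))


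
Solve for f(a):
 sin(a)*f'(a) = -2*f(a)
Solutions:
 f(a) = C1*(cos(a) + 1)/(cos(a) - 1)


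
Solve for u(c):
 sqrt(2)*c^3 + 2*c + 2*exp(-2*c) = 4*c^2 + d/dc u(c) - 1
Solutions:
 u(c) = C1 + sqrt(2)*c^4/4 - 4*c^3/3 + c^2 + c - exp(-2*c)


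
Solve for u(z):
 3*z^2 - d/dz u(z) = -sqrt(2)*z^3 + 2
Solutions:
 u(z) = C1 + sqrt(2)*z^4/4 + z^3 - 2*z


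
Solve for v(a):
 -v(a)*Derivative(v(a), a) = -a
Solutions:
 v(a) = -sqrt(C1 + a^2)
 v(a) = sqrt(C1 + a^2)


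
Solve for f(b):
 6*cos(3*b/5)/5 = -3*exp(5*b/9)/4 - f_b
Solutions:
 f(b) = C1 - 27*exp(5*b/9)/20 - 2*sin(3*b/5)


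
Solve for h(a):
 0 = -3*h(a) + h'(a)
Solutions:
 h(a) = C1*exp(3*a)


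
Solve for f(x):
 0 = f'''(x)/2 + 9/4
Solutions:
 f(x) = C1 + C2*x + C3*x^2 - 3*x^3/4


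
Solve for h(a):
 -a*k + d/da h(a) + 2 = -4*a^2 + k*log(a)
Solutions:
 h(a) = C1 - 4*a^3/3 + a^2*k/2 + a*k*log(a) - a*k - 2*a


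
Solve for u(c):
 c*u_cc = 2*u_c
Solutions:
 u(c) = C1 + C2*c^3


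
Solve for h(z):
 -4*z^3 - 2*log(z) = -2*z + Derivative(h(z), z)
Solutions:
 h(z) = C1 - z^4 + z^2 - 2*z*log(z) + 2*z


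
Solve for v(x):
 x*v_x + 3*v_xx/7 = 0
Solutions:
 v(x) = C1 + C2*erf(sqrt(42)*x/6)


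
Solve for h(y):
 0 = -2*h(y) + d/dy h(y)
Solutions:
 h(y) = C1*exp(2*y)


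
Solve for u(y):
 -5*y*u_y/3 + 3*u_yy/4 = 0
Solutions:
 u(y) = C1 + C2*erfi(sqrt(10)*y/3)


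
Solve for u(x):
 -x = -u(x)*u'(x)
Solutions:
 u(x) = -sqrt(C1 + x^2)
 u(x) = sqrt(C1 + x^2)


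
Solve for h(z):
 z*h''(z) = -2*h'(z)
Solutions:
 h(z) = C1 + C2/z


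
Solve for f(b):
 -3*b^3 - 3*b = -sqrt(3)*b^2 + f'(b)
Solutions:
 f(b) = C1 - 3*b^4/4 + sqrt(3)*b^3/3 - 3*b^2/2


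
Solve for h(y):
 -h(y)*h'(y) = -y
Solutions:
 h(y) = -sqrt(C1 + y^2)
 h(y) = sqrt(C1 + y^2)


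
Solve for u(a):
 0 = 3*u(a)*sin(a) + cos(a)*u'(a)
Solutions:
 u(a) = C1*cos(a)^3
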